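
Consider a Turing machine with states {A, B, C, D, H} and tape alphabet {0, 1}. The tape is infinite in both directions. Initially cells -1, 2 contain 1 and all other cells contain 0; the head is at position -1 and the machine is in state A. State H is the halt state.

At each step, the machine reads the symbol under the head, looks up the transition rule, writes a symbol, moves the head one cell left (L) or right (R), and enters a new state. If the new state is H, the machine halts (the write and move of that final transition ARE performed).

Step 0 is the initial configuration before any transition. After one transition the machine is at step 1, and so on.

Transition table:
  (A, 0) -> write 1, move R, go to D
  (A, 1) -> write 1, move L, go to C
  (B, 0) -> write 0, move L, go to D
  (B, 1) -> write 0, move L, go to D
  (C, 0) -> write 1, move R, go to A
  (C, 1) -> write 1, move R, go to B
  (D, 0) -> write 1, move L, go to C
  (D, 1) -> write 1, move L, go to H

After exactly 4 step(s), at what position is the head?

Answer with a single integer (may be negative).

Step 1: in state A at pos -1, read 1 -> (A,1)->write 1,move L,goto C. Now: state=C, head=-2, tape[-3..3]=0010010 (head:  ^)
Step 2: in state C at pos -2, read 0 -> (C,0)->write 1,move R,goto A. Now: state=A, head=-1, tape[-3..3]=0110010 (head:   ^)
Step 3: in state A at pos -1, read 1 -> (A,1)->write 1,move L,goto C. Now: state=C, head=-2, tape[-3..3]=0110010 (head:  ^)
Step 4: in state C at pos -2, read 1 -> (C,1)->write 1,move R,goto B. Now: state=B, head=-1, tape[-3..3]=0110010 (head:   ^)

Answer: -1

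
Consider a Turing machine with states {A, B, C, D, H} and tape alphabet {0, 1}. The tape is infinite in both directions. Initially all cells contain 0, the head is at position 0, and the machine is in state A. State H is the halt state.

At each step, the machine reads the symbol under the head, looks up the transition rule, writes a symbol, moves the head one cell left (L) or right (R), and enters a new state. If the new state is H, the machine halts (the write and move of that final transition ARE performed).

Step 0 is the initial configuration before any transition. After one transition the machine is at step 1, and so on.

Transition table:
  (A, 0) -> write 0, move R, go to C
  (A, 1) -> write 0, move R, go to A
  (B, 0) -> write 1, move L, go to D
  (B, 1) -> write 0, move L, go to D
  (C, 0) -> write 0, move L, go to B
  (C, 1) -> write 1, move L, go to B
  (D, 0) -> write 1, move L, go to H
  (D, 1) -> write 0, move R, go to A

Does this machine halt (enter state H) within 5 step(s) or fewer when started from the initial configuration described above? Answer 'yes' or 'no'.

Answer: yes

Derivation:
Step 1: in state A at pos 0, read 0 -> (A,0)->write 0,move R,goto C. Now: state=C, head=1, tape[-1..2]=0000 (head:   ^)
Step 2: in state C at pos 1, read 0 -> (C,0)->write 0,move L,goto B. Now: state=B, head=0, tape[-1..2]=0000 (head:  ^)
Step 3: in state B at pos 0, read 0 -> (B,0)->write 1,move L,goto D. Now: state=D, head=-1, tape[-2..2]=00100 (head:  ^)
Step 4: in state D at pos -1, read 0 -> (D,0)->write 1,move L,goto H. Now: state=H, head=-2, tape[-3..2]=001100 (head:  ^)
State H reached at step 4; 4 <= 5 -> yes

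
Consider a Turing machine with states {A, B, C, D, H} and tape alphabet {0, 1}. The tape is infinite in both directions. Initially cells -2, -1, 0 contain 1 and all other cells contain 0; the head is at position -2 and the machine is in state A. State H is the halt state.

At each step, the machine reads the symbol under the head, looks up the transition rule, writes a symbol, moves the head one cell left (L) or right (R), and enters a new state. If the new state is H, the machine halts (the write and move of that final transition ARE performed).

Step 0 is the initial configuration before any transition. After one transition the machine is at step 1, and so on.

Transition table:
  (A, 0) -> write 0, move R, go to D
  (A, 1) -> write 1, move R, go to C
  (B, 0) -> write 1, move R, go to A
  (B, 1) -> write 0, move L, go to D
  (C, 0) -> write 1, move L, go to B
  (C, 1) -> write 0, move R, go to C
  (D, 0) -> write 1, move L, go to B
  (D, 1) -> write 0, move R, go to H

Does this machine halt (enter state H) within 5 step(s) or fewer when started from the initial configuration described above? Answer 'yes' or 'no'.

Step 1: in state A at pos -2, read 1 -> (A,1)->write 1,move R,goto C. Now: state=C, head=-1, tape[-3..1]=01110 (head:   ^)
Step 2: in state C at pos -1, read 1 -> (C,1)->write 0,move R,goto C. Now: state=C, head=0, tape[-3..1]=01010 (head:    ^)
Step 3: in state C at pos 0, read 1 -> (C,1)->write 0,move R,goto C. Now: state=C, head=1, tape[-3..2]=010000 (head:     ^)
Step 4: in state C at pos 1, read 0 -> (C,0)->write 1,move L,goto B. Now: state=B, head=0, tape[-3..2]=010010 (head:    ^)
Step 5: in state B at pos 0, read 0 -> (B,0)->write 1,move R,goto A. Now: state=A, head=1, tape[-3..2]=010110 (head:     ^)
After 5 step(s): state = A (not H) -> not halted within 5 -> no

Answer: no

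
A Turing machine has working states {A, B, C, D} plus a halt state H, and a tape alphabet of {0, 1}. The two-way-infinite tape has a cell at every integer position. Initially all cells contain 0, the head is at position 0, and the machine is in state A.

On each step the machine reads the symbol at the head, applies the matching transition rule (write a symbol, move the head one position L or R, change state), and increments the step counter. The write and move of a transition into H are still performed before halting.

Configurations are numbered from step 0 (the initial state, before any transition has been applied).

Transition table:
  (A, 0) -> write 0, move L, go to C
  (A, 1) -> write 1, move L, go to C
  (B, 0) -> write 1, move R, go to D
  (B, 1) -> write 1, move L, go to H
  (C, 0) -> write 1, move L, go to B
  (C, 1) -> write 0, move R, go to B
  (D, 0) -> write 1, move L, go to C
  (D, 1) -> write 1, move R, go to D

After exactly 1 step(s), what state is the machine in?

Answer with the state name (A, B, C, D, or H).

Step 1: in state A at pos 0, read 0 -> (A,0)->write 0,move L,goto C. Now: state=C, head=-1, tape[-2..1]=0000 (head:  ^)

Answer: C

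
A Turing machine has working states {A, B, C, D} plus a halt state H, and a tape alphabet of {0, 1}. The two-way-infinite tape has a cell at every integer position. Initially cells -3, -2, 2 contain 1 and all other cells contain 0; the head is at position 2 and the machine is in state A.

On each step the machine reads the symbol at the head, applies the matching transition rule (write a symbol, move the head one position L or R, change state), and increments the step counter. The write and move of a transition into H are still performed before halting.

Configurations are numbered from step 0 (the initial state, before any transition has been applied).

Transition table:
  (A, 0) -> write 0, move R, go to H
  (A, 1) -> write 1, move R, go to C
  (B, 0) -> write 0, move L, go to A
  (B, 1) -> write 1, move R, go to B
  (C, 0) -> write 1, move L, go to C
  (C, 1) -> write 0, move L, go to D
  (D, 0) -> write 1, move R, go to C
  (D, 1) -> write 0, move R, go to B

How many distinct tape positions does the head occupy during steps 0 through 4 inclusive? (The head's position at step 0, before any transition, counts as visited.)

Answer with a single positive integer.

Step 1: in state A at pos 2, read 1 -> (A,1)->write 1,move R,goto C. Now: state=C, head=3, tape[-4..4]=011000100 (head:        ^)
Step 2: in state C at pos 3, read 0 -> (C,0)->write 1,move L,goto C. Now: state=C, head=2, tape[-4..4]=011000110 (head:       ^)
Step 3: in state C at pos 2, read 1 -> (C,1)->write 0,move L,goto D. Now: state=D, head=1, tape[-4..4]=011000010 (head:      ^)
Step 4: in state D at pos 1, read 0 -> (D,0)->write 1,move R,goto C. Now: state=C, head=2, tape[-4..4]=011001010 (head:       ^)
Head positions at steps 0..4: starting at 2, distinct positions visited = {1, 2, 3} -> 3 position(s)

Answer: 3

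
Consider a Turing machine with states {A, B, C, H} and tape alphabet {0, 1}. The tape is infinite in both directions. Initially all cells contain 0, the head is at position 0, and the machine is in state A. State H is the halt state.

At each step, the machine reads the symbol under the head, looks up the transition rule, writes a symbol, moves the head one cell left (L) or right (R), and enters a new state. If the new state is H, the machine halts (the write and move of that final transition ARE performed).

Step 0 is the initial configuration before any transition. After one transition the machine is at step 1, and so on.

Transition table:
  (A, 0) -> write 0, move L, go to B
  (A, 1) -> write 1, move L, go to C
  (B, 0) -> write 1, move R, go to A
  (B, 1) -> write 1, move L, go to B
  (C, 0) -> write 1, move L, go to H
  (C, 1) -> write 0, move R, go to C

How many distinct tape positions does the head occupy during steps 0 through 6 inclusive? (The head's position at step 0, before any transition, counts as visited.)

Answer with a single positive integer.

Step 1: in state A at pos 0, read 0 -> (A,0)->write 0,move L,goto B. Now: state=B, head=-1, tape[-2..1]=0000 (head:  ^)
Step 2: in state B at pos -1, read 0 -> (B,0)->write 1,move R,goto A. Now: state=A, head=0, tape[-2..1]=0100 (head:   ^)
Step 3: in state A at pos 0, read 0 -> (A,0)->write 0,move L,goto B. Now: state=B, head=-1, tape[-2..1]=0100 (head:  ^)
Step 4: in state B at pos -1, read 1 -> (B,1)->write 1,move L,goto B. Now: state=B, head=-2, tape[-3..1]=00100 (head:  ^)
Step 5: in state B at pos -2, read 0 -> (B,0)->write 1,move R,goto A. Now: state=A, head=-1, tape[-3..1]=01100 (head:   ^)
Step 6: in state A at pos -1, read 1 -> (A,1)->write 1,move L,goto C. Now: state=C, head=-2, tape[-3..1]=01100 (head:  ^)
Head positions at steps 0..6: starting at 0, distinct positions visited = {-2, -1, 0} -> 3 position(s)

Answer: 3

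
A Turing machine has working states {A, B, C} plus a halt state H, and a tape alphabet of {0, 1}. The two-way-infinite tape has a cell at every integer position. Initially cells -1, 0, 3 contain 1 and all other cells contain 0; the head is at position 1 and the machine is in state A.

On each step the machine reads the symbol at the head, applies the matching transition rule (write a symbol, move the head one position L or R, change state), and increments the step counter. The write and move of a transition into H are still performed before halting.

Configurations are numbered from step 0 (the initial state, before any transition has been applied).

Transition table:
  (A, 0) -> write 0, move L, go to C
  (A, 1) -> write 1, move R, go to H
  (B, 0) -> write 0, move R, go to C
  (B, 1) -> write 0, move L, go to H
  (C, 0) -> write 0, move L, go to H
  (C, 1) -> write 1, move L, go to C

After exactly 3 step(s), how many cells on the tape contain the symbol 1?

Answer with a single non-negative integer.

Answer: 3

Derivation:
Step 1: in state A at pos 1, read 0 -> (A,0)->write 0,move L,goto C. Now: state=C, head=0, tape[-2..4]=0110010 (head:   ^)
Step 2: in state C at pos 0, read 1 -> (C,1)->write 1,move L,goto C. Now: state=C, head=-1, tape[-2..4]=0110010 (head:  ^)
Step 3: in state C at pos -1, read 1 -> (C,1)->write 1,move L,goto C. Now: state=C, head=-2, tape[-3..4]=00110010 (head:  ^)
Cells containing 1 after step 3: {-1, 0, 3} -> 3 cell(s)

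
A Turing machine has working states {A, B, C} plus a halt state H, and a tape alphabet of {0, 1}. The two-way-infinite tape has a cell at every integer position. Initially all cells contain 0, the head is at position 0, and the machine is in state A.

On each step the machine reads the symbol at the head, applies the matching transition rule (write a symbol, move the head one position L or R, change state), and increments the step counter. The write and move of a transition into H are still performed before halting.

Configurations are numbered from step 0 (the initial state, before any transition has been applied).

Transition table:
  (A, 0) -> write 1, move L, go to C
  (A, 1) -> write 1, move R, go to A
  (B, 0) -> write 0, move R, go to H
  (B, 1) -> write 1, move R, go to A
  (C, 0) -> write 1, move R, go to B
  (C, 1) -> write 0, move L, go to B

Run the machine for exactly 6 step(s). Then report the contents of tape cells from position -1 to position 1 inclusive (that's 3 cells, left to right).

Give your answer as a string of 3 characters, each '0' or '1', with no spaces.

Answer: 101

Derivation:
Step 1: in state A at pos 0, read 0 -> (A,0)->write 1,move L,goto C. Now: state=C, head=-1, tape[-2..1]=0010 (head:  ^)
Step 2: in state C at pos -1, read 0 -> (C,0)->write 1,move R,goto B. Now: state=B, head=0, tape[-2..1]=0110 (head:   ^)
Step 3: in state B at pos 0, read 1 -> (B,1)->write 1,move R,goto A. Now: state=A, head=1, tape[-2..2]=01100 (head:    ^)
Step 4: in state A at pos 1, read 0 -> (A,0)->write 1,move L,goto C. Now: state=C, head=0, tape[-2..2]=01110 (head:   ^)
Step 5: in state C at pos 0, read 1 -> (C,1)->write 0,move L,goto B. Now: state=B, head=-1, tape[-2..2]=01010 (head:  ^)
Step 6: in state B at pos -1, read 1 -> (B,1)->write 1,move R,goto A. Now: state=A, head=0, tape[-2..2]=01010 (head:   ^)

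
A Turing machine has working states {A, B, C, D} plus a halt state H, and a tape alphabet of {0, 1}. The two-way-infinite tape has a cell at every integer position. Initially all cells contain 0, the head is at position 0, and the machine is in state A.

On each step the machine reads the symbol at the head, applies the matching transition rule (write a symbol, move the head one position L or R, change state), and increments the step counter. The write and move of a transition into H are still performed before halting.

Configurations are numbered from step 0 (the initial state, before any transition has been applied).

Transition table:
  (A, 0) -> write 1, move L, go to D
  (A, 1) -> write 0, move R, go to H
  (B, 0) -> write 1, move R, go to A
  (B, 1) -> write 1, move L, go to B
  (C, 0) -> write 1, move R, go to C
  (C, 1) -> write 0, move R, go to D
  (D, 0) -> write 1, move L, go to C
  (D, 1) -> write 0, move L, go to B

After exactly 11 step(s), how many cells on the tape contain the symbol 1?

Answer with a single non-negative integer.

Answer: 2

Derivation:
Step 1: in state A at pos 0, read 0 -> (A,0)->write 1,move L,goto D. Now: state=D, head=-1, tape[-2..1]=0010 (head:  ^)
Step 2: in state D at pos -1, read 0 -> (D,0)->write 1,move L,goto C. Now: state=C, head=-2, tape[-3..1]=00110 (head:  ^)
Step 3: in state C at pos -2, read 0 -> (C,0)->write 1,move R,goto C. Now: state=C, head=-1, tape[-3..1]=01110 (head:   ^)
Step 4: in state C at pos -1, read 1 -> (C,1)->write 0,move R,goto D. Now: state=D, head=0, tape[-3..1]=01010 (head:    ^)
Step 5: in state D at pos 0, read 1 -> (D,1)->write 0,move L,goto B. Now: state=B, head=-1, tape[-3..1]=01000 (head:   ^)
Step 6: in state B at pos -1, read 0 -> (B,0)->write 1,move R,goto A. Now: state=A, head=0, tape[-3..1]=01100 (head:    ^)
Step 7: in state A at pos 0, read 0 -> (A,0)->write 1,move L,goto D. Now: state=D, head=-1, tape[-3..1]=01110 (head:   ^)
Step 8: in state D at pos -1, read 1 -> (D,1)->write 0,move L,goto B. Now: state=B, head=-2, tape[-3..1]=01010 (head:  ^)
Step 9: in state B at pos -2, read 1 -> (B,1)->write 1,move L,goto B. Now: state=B, head=-3, tape[-4..1]=001010 (head:  ^)
Step 10: in state B at pos -3, read 0 -> (B,0)->write 1,move R,goto A. Now: state=A, head=-2, tape[-4..1]=011010 (head:   ^)
Step 11: in state A at pos -2, read 1 -> (A,1)->write 0,move R,goto H. Now: state=H, head=-1, tape[-4..1]=010010 (head:    ^)
Cells containing 1 after step 11: {-3, 0} -> 2 cell(s)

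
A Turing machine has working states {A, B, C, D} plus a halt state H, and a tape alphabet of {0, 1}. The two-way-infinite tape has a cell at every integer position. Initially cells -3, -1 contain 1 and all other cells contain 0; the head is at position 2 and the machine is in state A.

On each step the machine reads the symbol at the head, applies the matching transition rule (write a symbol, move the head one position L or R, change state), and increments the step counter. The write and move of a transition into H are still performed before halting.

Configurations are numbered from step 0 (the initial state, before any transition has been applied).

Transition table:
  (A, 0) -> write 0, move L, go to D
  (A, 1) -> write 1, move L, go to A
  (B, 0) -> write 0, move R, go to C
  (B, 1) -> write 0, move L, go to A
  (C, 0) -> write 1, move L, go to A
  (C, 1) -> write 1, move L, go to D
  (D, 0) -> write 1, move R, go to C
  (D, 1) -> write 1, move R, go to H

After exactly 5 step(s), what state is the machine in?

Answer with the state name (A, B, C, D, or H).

Step 1: in state A at pos 2, read 0 -> (A,0)->write 0,move L,goto D. Now: state=D, head=1, tape[-4..3]=01010000 (head:      ^)
Step 2: in state D at pos 1, read 0 -> (D,0)->write 1,move R,goto C. Now: state=C, head=2, tape[-4..3]=01010100 (head:       ^)
Step 3: in state C at pos 2, read 0 -> (C,0)->write 1,move L,goto A. Now: state=A, head=1, tape[-4..3]=01010110 (head:      ^)
Step 4: in state A at pos 1, read 1 -> (A,1)->write 1,move L,goto A. Now: state=A, head=0, tape[-4..3]=01010110 (head:     ^)
Step 5: in state A at pos 0, read 0 -> (A,0)->write 0,move L,goto D. Now: state=D, head=-1, tape[-4..3]=01010110 (head:    ^)

Answer: D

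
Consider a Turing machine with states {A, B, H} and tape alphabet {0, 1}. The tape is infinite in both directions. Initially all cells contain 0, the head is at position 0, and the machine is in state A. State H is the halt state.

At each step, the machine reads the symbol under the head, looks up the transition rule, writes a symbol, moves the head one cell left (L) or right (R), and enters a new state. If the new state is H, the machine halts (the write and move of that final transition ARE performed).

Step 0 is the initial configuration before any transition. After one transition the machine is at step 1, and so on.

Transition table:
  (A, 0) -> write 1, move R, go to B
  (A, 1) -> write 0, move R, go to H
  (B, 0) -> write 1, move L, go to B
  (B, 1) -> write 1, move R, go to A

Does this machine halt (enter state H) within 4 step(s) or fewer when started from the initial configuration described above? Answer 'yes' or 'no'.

Answer: yes

Derivation:
Step 1: in state A at pos 0, read 0 -> (A,0)->write 1,move R,goto B. Now: state=B, head=1, tape[-1..2]=0100 (head:   ^)
Step 2: in state B at pos 1, read 0 -> (B,0)->write 1,move L,goto B. Now: state=B, head=0, tape[-1..2]=0110 (head:  ^)
Step 3: in state B at pos 0, read 1 -> (B,1)->write 1,move R,goto A. Now: state=A, head=1, tape[-1..2]=0110 (head:   ^)
Step 4: in state A at pos 1, read 1 -> (A,1)->write 0,move R,goto H. Now: state=H, head=2, tape[-1..3]=01000 (head:    ^)
State H reached at step 4; 4 <= 4 -> yes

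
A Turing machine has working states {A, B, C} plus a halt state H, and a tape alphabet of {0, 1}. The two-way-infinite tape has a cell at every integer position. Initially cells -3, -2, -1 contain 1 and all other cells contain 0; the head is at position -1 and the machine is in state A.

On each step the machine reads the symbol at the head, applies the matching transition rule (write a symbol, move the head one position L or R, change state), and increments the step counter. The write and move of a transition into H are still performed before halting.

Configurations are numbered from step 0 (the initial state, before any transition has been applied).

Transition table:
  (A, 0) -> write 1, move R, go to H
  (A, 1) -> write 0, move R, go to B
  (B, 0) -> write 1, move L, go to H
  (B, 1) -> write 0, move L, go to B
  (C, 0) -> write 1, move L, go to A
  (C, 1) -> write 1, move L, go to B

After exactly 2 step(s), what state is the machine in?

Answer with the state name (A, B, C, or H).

Answer: H

Derivation:
Step 1: in state A at pos -1, read 1 -> (A,1)->write 0,move R,goto B. Now: state=B, head=0, tape[-4..1]=011000 (head:     ^)
Step 2: in state B at pos 0, read 0 -> (B,0)->write 1,move L,goto H. Now: state=H, head=-1, tape[-4..1]=011010 (head:    ^)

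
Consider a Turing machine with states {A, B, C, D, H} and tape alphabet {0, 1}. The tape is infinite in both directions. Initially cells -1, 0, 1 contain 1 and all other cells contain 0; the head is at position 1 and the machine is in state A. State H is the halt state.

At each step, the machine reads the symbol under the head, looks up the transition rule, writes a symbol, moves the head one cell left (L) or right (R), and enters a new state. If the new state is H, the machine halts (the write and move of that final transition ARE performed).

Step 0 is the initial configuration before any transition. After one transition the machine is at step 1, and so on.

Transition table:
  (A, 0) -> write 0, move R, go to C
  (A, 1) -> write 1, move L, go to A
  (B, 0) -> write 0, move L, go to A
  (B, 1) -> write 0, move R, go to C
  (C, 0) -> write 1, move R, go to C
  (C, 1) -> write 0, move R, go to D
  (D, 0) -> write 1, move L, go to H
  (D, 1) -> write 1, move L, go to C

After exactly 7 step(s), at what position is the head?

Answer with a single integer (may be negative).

Answer: 0

Derivation:
Step 1: in state A at pos 1, read 1 -> (A,1)->write 1,move L,goto A. Now: state=A, head=0, tape[-2..2]=01110 (head:   ^)
Step 2: in state A at pos 0, read 1 -> (A,1)->write 1,move L,goto A. Now: state=A, head=-1, tape[-2..2]=01110 (head:  ^)
Step 3: in state A at pos -1, read 1 -> (A,1)->write 1,move L,goto A. Now: state=A, head=-2, tape[-3..2]=001110 (head:  ^)
Step 4: in state A at pos -2, read 0 -> (A,0)->write 0,move R,goto C. Now: state=C, head=-1, tape[-3..2]=001110 (head:   ^)
Step 5: in state C at pos -1, read 1 -> (C,1)->write 0,move R,goto D. Now: state=D, head=0, tape[-3..2]=000110 (head:    ^)
Step 6: in state D at pos 0, read 1 -> (D,1)->write 1,move L,goto C. Now: state=C, head=-1, tape[-3..2]=000110 (head:   ^)
Step 7: in state C at pos -1, read 0 -> (C,0)->write 1,move R,goto C. Now: state=C, head=0, tape[-3..2]=001110 (head:    ^)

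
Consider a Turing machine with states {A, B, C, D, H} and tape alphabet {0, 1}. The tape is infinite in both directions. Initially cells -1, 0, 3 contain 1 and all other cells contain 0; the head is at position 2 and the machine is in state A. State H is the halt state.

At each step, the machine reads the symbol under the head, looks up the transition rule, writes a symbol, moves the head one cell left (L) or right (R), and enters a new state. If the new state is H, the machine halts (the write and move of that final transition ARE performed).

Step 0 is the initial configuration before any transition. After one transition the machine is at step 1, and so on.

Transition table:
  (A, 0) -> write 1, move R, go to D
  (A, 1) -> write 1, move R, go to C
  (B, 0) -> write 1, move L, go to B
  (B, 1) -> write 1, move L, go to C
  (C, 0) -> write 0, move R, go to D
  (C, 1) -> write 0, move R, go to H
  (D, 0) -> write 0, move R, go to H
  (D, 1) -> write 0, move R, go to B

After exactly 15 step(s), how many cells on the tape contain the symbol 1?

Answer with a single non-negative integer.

Answer: 4

Derivation:
Step 1: in state A at pos 2, read 0 -> (A,0)->write 1,move R,goto D. Now: state=D, head=3, tape[-2..4]=0110110 (head:      ^)
Step 2: in state D at pos 3, read 1 -> (D,1)->write 0,move R,goto B. Now: state=B, head=4, tape[-2..5]=01101000 (head:       ^)
Step 3: in state B at pos 4, read 0 -> (B,0)->write 1,move L,goto B. Now: state=B, head=3, tape[-2..5]=01101010 (head:      ^)
Step 4: in state B at pos 3, read 0 -> (B,0)->write 1,move L,goto B. Now: state=B, head=2, tape[-2..5]=01101110 (head:     ^)
Step 5: in state B at pos 2, read 1 -> (B,1)->write 1,move L,goto C. Now: state=C, head=1, tape[-2..5]=01101110 (head:    ^)
Step 6: in state C at pos 1, read 0 -> (C,0)->write 0,move R,goto D. Now: state=D, head=2, tape[-2..5]=01101110 (head:     ^)
Step 7: in state D at pos 2, read 1 -> (D,1)->write 0,move R,goto B. Now: state=B, head=3, tape[-2..5]=01100110 (head:      ^)
Step 8: in state B at pos 3, read 1 -> (B,1)->write 1,move L,goto C. Now: state=C, head=2, tape[-2..5]=01100110 (head:     ^)
Step 9: in state C at pos 2, read 0 -> (C,0)->write 0,move R,goto D. Now: state=D, head=3, tape[-2..5]=01100110 (head:      ^)
Step 10: in state D at pos 3, read 1 -> (D,1)->write 0,move R,goto B. Now: state=B, head=4, tape[-2..5]=01100010 (head:       ^)
Step 11: in state B at pos 4, read 1 -> (B,1)->write 1,move L,goto C. Now: state=C, head=3, tape[-2..5]=01100010 (head:      ^)
Step 12: in state C at pos 3, read 0 -> (C,0)->write 0,move R,goto D. Now: state=D, head=4, tape[-2..5]=01100010 (head:       ^)
Step 13: in state D at pos 4, read 1 -> (D,1)->write 0,move R,goto B. Now: state=B, head=5, tape[-2..6]=011000000 (head:        ^)
Step 14: in state B at pos 5, read 0 -> (B,0)->write 1,move L,goto B. Now: state=B, head=4, tape[-2..6]=011000010 (head:       ^)
Step 15: in state B at pos 4, read 0 -> (B,0)->write 1,move L,goto B. Now: state=B, head=3, tape[-2..6]=011000110 (head:      ^)
Cells containing 1 after step 15: {-1, 0, 4, 5} -> 4 cell(s)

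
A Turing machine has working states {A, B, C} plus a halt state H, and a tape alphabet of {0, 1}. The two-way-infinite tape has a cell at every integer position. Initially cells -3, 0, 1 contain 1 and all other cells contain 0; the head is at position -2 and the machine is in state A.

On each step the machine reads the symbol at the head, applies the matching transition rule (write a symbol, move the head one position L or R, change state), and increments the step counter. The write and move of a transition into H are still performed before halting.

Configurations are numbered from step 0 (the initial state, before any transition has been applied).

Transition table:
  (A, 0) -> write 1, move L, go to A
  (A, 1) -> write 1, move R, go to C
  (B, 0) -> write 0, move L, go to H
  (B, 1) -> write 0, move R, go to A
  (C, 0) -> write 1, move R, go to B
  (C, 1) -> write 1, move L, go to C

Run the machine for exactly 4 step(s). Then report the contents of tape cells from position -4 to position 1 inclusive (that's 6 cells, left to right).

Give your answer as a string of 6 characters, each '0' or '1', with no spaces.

Step 1: in state A at pos -2, read 0 -> (A,0)->write 1,move L,goto A. Now: state=A, head=-3, tape[-4..2]=0110110 (head:  ^)
Step 2: in state A at pos -3, read 1 -> (A,1)->write 1,move R,goto C. Now: state=C, head=-2, tape[-4..2]=0110110 (head:   ^)
Step 3: in state C at pos -2, read 1 -> (C,1)->write 1,move L,goto C. Now: state=C, head=-3, tape[-4..2]=0110110 (head:  ^)
Step 4: in state C at pos -3, read 1 -> (C,1)->write 1,move L,goto C. Now: state=C, head=-4, tape[-5..2]=00110110 (head:  ^)

Answer: 011011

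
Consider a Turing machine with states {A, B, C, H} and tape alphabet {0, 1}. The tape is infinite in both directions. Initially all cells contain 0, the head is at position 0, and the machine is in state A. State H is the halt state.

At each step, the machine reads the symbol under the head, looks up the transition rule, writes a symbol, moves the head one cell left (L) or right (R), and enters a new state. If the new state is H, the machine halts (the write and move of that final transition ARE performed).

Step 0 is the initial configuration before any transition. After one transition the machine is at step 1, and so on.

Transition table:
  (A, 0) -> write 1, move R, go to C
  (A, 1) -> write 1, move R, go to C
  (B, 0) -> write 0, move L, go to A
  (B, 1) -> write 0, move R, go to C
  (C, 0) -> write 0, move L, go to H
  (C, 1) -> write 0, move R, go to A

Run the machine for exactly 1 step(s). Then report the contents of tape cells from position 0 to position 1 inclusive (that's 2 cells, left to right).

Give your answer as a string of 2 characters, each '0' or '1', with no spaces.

Answer: 10

Derivation:
Step 1: in state A at pos 0, read 0 -> (A,0)->write 1,move R,goto C. Now: state=C, head=1, tape[-1..2]=0100 (head:   ^)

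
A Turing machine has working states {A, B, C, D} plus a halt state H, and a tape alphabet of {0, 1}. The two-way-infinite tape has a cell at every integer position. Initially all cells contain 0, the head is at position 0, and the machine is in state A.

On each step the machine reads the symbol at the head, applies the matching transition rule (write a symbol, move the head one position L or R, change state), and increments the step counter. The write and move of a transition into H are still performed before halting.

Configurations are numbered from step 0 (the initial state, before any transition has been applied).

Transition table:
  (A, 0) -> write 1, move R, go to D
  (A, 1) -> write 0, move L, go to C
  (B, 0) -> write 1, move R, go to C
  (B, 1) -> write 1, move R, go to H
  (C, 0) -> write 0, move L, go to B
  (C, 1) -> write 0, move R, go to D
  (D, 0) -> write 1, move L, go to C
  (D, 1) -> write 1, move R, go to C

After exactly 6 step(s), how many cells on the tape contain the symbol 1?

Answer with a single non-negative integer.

Step 1: in state A at pos 0, read 0 -> (A,0)->write 1,move R,goto D. Now: state=D, head=1, tape[-1..2]=0100 (head:   ^)
Step 2: in state D at pos 1, read 0 -> (D,0)->write 1,move L,goto C. Now: state=C, head=0, tape[-1..2]=0110 (head:  ^)
Step 3: in state C at pos 0, read 1 -> (C,1)->write 0,move R,goto D. Now: state=D, head=1, tape[-1..2]=0010 (head:   ^)
Step 4: in state D at pos 1, read 1 -> (D,1)->write 1,move R,goto C. Now: state=C, head=2, tape[-1..3]=00100 (head:    ^)
Step 5: in state C at pos 2, read 0 -> (C,0)->write 0,move L,goto B. Now: state=B, head=1, tape[-1..3]=00100 (head:   ^)
Step 6: in state B at pos 1, read 1 -> (B,1)->write 1,move R,goto H. Now: state=H, head=2, tape[-1..3]=00100 (head:    ^)
Cells containing 1 after step 6: {1} -> 1 cell(s)

Answer: 1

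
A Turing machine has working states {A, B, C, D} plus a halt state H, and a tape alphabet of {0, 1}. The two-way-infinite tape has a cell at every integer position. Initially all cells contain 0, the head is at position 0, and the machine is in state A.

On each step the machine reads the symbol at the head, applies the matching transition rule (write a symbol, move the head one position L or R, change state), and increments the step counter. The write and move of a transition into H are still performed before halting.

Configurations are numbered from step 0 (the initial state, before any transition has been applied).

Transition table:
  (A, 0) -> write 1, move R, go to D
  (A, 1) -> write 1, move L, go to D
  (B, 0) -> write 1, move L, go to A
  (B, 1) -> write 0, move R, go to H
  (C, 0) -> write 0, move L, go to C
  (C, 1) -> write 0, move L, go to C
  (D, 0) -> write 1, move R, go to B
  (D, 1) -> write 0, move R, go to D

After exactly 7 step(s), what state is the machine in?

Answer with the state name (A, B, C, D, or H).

Step 1: in state A at pos 0, read 0 -> (A,0)->write 1,move R,goto D. Now: state=D, head=1, tape[-1..2]=0100 (head:   ^)
Step 2: in state D at pos 1, read 0 -> (D,0)->write 1,move R,goto B. Now: state=B, head=2, tape[-1..3]=01100 (head:    ^)
Step 3: in state B at pos 2, read 0 -> (B,0)->write 1,move L,goto A. Now: state=A, head=1, tape[-1..3]=01110 (head:   ^)
Step 4: in state A at pos 1, read 1 -> (A,1)->write 1,move L,goto D. Now: state=D, head=0, tape[-1..3]=01110 (head:  ^)
Step 5: in state D at pos 0, read 1 -> (D,1)->write 0,move R,goto D. Now: state=D, head=1, tape[-1..3]=00110 (head:   ^)
Step 6: in state D at pos 1, read 1 -> (D,1)->write 0,move R,goto D. Now: state=D, head=2, tape[-1..3]=00010 (head:    ^)
Step 7: in state D at pos 2, read 1 -> (D,1)->write 0,move R,goto D. Now: state=D, head=3, tape[-1..4]=000000 (head:     ^)

Answer: D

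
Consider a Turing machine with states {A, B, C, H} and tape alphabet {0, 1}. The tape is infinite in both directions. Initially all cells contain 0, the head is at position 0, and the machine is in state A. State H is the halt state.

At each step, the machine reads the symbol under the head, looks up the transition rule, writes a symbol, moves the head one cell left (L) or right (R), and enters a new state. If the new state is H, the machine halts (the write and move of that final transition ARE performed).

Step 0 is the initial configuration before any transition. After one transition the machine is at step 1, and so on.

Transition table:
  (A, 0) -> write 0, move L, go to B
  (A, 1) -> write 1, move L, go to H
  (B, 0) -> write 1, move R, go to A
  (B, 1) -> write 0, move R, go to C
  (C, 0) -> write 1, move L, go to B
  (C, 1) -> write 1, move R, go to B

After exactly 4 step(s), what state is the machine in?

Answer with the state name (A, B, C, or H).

Answer: C

Derivation:
Step 1: in state A at pos 0, read 0 -> (A,0)->write 0,move L,goto B. Now: state=B, head=-1, tape[-2..1]=0000 (head:  ^)
Step 2: in state B at pos -1, read 0 -> (B,0)->write 1,move R,goto A. Now: state=A, head=0, tape[-2..1]=0100 (head:   ^)
Step 3: in state A at pos 0, read 0 -> (A,0)->write 0,move L,goto B. Now: state=B, head=-1, tape[-2..1]=0100 (head:  ^)
Step 4: in state B at pos -1, read 1 -> (B,1)->write 0,move R,goto C. Now: state=C, head=0, tape[-2..1]=0000 (head:   ^)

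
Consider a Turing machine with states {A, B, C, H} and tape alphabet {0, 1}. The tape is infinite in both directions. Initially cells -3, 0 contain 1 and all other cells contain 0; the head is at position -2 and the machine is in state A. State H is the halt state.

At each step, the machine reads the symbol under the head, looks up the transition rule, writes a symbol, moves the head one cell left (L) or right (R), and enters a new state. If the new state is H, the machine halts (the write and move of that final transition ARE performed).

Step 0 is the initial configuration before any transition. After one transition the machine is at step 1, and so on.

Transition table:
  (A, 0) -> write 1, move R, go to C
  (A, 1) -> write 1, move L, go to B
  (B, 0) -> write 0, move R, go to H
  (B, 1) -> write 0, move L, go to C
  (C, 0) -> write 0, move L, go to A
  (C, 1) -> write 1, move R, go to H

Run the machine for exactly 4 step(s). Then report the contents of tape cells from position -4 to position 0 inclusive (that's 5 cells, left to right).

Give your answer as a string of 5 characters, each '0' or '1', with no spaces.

Answer: 00101

Derivation:
Step 1: in state A at pos -2, read 0 -> (A,0)->write 1,move R,goto C. Now: state=C, head=-1, tape[-4..1]=011010 (head:    ^)
Step 2: in state C at pos -1, read 0 -> (C,0)->write 0,move L,goto A. Now: state=A, head=-2, tape[-4..1]=011010 (head:   ^)
Step 3: in state A at pos -2, read 1 -> (A,1)->write 1,move L,goto B. Now: state=B, head=-3, tape[-4..1]=011010 (head:  ^)
Step 4: in state B at pos -3, read 1 -> (B,1)->write 0,move L,goto C. Now: state=C, head=-4, tape[-5..1]=0001010 (head:  ^)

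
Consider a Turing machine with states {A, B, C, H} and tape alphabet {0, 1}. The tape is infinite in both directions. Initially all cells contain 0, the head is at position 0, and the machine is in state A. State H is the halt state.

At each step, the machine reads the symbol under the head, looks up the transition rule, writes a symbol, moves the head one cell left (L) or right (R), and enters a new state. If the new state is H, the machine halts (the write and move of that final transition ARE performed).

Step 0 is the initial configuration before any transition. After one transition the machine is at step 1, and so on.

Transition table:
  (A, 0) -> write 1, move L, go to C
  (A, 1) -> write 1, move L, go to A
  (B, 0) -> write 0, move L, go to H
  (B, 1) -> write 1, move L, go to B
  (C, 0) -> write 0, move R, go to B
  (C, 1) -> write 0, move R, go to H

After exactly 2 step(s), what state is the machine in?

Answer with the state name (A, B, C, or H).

Answer: B

Derivation:
Step 1: in state A at pos 0, read 0 -> (A,0)->write 1,move L,goto C. Now: state=C, head=-1, tape[-2..1]=0010 (head:  ^)
Step 2: in state C at pos -1, read 0 -> (C,0)->write 0,move R,goto B. Now: state=B, head=0, tape[-2..1]=0010 (head:   ^)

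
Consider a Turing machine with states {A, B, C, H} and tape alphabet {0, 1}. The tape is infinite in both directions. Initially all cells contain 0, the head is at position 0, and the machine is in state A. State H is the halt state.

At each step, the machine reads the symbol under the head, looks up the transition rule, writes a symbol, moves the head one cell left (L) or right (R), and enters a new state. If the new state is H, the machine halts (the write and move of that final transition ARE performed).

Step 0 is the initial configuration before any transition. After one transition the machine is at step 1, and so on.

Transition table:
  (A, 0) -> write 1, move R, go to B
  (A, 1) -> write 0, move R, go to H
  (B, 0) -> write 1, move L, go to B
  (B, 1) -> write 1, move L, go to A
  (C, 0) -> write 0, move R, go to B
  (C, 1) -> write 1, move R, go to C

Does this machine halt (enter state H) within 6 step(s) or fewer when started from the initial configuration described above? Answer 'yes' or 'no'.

Step 1: in state A at pos 0, read 0 -> (A,0)->write 1,move R,goto B. Now: state=B, head=1, tape[-1..2]=0100 (head:   ^)
Step 2: in state B at pos 1, read 0 -> (B,0)->write 1,move L,goto B. Now: state=B, head=0, tape[-1..2]=0110 (head:  ^)
Step 3: in state B at pos 0, read 1 -> (B,1)->write 1,move L,goto A. Now: state=A, head=-1, tape[-2..2]=00110 (head:  ^)
Step 4: in state A at pos -1, read 0 -> (A,0)->write 1,move R,goto B. Now: state=B, head=0, tape[-2..2]=01110 (head:   ^)
Step 5: in state B at pos 0, read 1 -> (B,1)->write 1,move L,goto A. Now: state=A, head=-1, tape[-2..2]=01110 (head:  ^)
Step 6: in state A at pos -1, read 1 -> (A,1)->write 0,move R,goto H. Now: state=H, head=0, tape[-2..2]=00110 (head:   ^)
State H reached at step 6; 6 <= 6 -> yes

Answer: yes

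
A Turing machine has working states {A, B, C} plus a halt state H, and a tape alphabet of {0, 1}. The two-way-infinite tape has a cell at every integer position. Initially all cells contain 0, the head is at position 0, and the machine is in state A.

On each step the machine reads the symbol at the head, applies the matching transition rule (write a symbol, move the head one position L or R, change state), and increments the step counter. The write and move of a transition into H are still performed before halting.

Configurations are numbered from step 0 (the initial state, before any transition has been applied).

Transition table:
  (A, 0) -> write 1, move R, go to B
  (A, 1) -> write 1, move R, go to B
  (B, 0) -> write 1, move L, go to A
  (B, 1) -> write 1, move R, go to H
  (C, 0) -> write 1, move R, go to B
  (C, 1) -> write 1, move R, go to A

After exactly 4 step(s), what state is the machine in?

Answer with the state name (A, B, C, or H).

Step 1: in state A at pos 0, read 0 -> (A,0)->write 1,move R,goto B. Now: state=B, head=1, tape[-1..2]=0100 (head:   ^)
Step 2: in state B at pos 1, read 0 -> (B,0)->write 1,move L,goto A. Now: state=A, head=0, tape[-1..2]=0110 (head:  ^)
Step 3: in state A at pos 0, read 1 -> (A,1)->write 1,move R,goto B. Now: state=B, head=1, tape[-1..2]=0110 (head:   ^)
Step 4: in state B at pos 1, read 1 -> (B,1)->write 1,move R,goto H. Now: state=H, head=2, tape[-1..3]=01100 (head:    ^)

Answer: H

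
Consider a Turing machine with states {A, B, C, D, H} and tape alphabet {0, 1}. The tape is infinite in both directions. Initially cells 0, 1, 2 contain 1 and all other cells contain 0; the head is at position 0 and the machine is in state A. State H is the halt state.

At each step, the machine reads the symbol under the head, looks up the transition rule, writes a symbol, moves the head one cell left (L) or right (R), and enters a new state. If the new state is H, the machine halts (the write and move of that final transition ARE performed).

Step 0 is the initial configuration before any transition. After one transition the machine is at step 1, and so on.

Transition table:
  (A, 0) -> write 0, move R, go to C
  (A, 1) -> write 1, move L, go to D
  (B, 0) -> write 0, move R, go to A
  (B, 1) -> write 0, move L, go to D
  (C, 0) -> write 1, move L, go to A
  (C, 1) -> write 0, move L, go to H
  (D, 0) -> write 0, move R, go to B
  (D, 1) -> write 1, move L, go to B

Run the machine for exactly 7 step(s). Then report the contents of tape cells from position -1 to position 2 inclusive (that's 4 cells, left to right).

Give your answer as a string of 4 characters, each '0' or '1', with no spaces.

Answer: 0011

Derivation:
Step 1: in state A at pos 0, read 1 -> (A,1)->write 1,move L,goto D. Now: state=D, head=-1, tape[-2..3]=001110 (head:  ^)
Step 2: in state D at pos -1, read 0 -> (D,0)->write 0,move R,goto B. Now: state=B, head=0, tape[-2..3]=001110 (head:   ^)
Step 3: in state B at pos 0, read 1 -> (B,1)->write 0,move L,goto D. Now: state=D, head=-1, tape[-2..3]=000110 (head:  ^)
Step 4: in state D at pos -1, read 0 -> (D,0)->write 0,move R,goto B. Now: state=B, head=0, tape[-2..3]=000110 (head:   ^)
Step 5: in state B at pos 0, read 0 -> (B,0)->write 0,move R,goto A. Now: state=A, head=1, tape[-2..3]=000110 (head:    ^)
Step 6: in state A at pos 1, read 1 -> (A,1)->write 1,move L,goto D. Now: state=D, head=0, tape[-2..3]=000110 (head:   ^)
Step 7: in state D at pos 0, read 0 -> (D,0)->write 0,move R,goto B. Now: state=B, head=1, tape[-2..3]=000110 (head:    ^)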